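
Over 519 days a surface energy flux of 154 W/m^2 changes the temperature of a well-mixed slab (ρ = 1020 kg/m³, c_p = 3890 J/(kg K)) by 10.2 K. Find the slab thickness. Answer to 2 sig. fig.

Heat input Q = F Δt = 154 × 4.48×10^7 s = 6.91×10^9 J/m².
Required areal heat capacity C = Q / ΔT = 6.77×10^8 J/(m²·K).
Depth D = C / (ρ c_p) = 6.77×10^8 / (1020 × 3890) = 171 m.

170 m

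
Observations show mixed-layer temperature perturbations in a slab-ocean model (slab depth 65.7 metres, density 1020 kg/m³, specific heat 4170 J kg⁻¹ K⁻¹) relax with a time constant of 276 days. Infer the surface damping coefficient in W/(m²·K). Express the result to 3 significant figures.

Areal heat capacity C = ρ c_p D = 1020 × 4170 × 65.7 = 2.79×10^8 J/(m²·K).
τ = 276 days = 2.38×10^7 s.
λ = C / τ = 2.79×10^8 / 2.38×10^7 = 11.7 W/(m²·K).

11.7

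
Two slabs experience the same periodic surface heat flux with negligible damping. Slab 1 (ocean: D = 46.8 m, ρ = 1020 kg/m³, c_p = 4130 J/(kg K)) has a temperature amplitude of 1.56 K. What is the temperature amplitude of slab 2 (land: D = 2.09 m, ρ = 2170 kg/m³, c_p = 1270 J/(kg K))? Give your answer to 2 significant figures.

C_ocean = 1.97×10^8 J/(m²·K); C_land = 5.76×10^6 J/(m²·K).
A ∝ 1/C ⇒ A_land = A_ocean × C_ocean/C_land = 1.56 × 34.2 = 53.4 K.

53 K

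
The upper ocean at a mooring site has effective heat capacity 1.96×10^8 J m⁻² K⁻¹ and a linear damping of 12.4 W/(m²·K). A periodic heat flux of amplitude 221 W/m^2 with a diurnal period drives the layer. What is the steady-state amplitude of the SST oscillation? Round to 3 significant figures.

Areal heat capacity C = 1.96×10^8 J m⁻² K⁻¹ (given).
Angular frequency ω = 2π / T = 2π / 86400 s = 7.27×10^-5 s⁻¹.
√((Cω)² + λ²) = √((14300)² + 12.4²) = 14300 W/(m²·K).
Amplitude A = F₀ / √((Cω)²+λ²) = 221 / 14300 = 0.0155 K.

0.0155 K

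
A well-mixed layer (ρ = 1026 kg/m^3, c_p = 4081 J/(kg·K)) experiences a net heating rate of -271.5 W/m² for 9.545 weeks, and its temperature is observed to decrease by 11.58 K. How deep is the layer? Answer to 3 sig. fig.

32.3 m

Heat input Q = F Δt = -271.5 × 5.77×10^6 s = -1.57×10^9 J/m².
Required areal heat capacity C = Q / ΔT = 1.35×10^8 J/(m²·K).
Depth D = C / (ρ c_p) = 1.35×10^8 / (1026 × 4081) = 32.3 m.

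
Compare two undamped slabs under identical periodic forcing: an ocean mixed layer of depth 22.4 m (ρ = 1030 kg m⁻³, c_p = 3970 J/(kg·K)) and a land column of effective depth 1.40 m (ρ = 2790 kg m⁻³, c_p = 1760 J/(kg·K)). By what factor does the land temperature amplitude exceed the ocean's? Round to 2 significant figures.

13

C_ocean = 1030 × 3970 × 22.4 = 9.16×10^7 J/(m²·K).
C_land = 2790 × 1760 × 1.40 = 6.87×10^6 J/(m²·K).
Undamped amplitude ∝ 1/C, so A_land/A_ocean = C_ocean/C_land = 13.3.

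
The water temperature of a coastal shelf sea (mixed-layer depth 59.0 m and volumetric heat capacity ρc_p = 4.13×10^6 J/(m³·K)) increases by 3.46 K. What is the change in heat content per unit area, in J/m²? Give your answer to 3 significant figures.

8.43×10^8

Areal heat capacity C = ρc_p × D = 4.13×10^6 × 59.0 = 2.44×10^8 J/(m²·K).
ΔQ = C ΔT = 2.44×10^8 × 3.46 = 8.43×10^8 J/m².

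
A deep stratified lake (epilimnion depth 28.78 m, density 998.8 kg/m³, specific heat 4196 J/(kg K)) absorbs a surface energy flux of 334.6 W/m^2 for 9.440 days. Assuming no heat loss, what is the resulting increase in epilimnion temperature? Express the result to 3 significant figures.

2.26 K

Areal heat capacity C = ρ c_p D = 998.8 × 4196 × 28.78 = 1.21×10^8 J/(m²·K).
Net heat input Q = F Δt = 334.6 × (9.440 days × 86400 s/day) = 2.73×10^8 J/m².
ΔT = Q / C = 2.73×10^8 / 1.21×10^8 = 2.26 K.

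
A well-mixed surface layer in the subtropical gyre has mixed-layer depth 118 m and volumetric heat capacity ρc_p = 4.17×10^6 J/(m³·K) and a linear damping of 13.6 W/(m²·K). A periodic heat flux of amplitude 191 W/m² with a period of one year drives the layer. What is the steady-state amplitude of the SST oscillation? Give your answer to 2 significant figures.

Areal heat capacity C = ρc_p × D = 4.17×10^6 × 118 = 4.92×10^8 J/(m^2 K).
Angular frequency ω = 2π / T = 2π / 3.15×10^7 s = 1.99×10^-7 s⁻¹.
√((Cω)² + λ²) = √((98.0)² + 13.6²) = 99.0 W/(m²·K).
Amplitude A = F₀ / √((Cω)²+λ²) = 191 / 99.0 = 1.93 K.

1.9 K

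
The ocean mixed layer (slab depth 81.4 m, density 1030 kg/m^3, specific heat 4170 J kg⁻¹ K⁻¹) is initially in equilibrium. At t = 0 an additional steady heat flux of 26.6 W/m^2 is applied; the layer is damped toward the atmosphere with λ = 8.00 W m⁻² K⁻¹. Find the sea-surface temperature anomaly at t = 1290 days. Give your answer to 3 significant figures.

Areal heat capacity C = ρ c_p D = 1030 × 4170 × 81.4 = 3.50×10^8 J m⁻² K⁻¹.
τ = C / λ = 3.50×10^8 / 8.00 = 4.37×10^7 s.
Equilibrium anomaly ΔT_eq = F / λ = 26.6 / 8.00 = 3.32 K.
t = 1290 days = 1.11×10^8 s, so t/τ = 2.55.
ΔT(t) = ΔT_eq (1 − e^(−t/τ)) = 3.32 × (1 − e^−2.55) = 3.07 K.

3.07 K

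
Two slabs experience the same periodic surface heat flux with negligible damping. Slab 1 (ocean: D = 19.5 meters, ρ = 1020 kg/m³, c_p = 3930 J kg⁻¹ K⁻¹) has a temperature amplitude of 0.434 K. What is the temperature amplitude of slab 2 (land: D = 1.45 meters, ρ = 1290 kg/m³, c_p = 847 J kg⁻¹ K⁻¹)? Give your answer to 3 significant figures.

21.4 K

C_ocean = 7.82×10^7 J/(m²·K); C_land = 1.58×10^6 J/(m²·K).
A ∝ 1/C ⇒ A_land = A_ocean × C_ocean/C_land = 0.434 × 49.3 = 21.4 K.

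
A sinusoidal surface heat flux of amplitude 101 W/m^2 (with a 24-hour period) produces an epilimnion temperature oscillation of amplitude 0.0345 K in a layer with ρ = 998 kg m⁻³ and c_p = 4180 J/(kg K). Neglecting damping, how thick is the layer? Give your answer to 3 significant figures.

9.65 m

ω = 2π / 86400 s = 7.27×10^-5 s⁻¹.
Required C = F₀ / (A ω) = 101 / (0.0345 × 7.27×10^-5) = 4.03×10^7 J/(m²·K).
D = C / (ρ c_p) = 4.03×10^7 / (998 × 4180) = 9.65 m.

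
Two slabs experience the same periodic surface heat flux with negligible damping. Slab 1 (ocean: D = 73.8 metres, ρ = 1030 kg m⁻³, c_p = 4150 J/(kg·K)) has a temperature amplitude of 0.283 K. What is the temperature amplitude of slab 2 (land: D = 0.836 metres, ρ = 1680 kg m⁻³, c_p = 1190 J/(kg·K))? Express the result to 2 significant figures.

C_ocean = 3.15×10^8 J/(m²·K); C_land = 1.67×10^6 J/(m²·K).
A ∝ 1/C ⇒ A_land = A_ocean × C_ocean/C_land = 0.283 × 189 = 53.4 K.

53 K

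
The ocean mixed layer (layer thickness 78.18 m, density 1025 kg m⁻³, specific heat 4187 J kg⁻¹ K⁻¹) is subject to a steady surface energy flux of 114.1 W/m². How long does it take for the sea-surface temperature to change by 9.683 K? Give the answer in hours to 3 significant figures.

Areal heat capacity C = ρ c_p D = 1025 × 4187 × 78.18 = 3.36×10^8 J/(m²·K).
Time required: Δt = C ΔT / F = 3.36×10^8 × 9.683 / 114.1 = 2.85×10^7 s.
In hours: 2.85×10^7 s / (3600 s/hour) = 7910 hours.

7910 hours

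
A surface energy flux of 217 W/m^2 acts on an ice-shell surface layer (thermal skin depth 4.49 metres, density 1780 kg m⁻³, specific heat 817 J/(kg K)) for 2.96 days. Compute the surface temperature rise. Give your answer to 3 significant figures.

Areal heat capacity C = ρ c_p D = 1780 × 817 × 4.49 = 6.53×10^6 J/(m²·K).
Net heat input Q = F Δt = 217 × (2.96 days × 86400 s/day) = 5.55×10^7 J/m².
ΔT = Q / C = 5.55×10^7 / 6.53×10^6 = 8.50 K.

8.50 K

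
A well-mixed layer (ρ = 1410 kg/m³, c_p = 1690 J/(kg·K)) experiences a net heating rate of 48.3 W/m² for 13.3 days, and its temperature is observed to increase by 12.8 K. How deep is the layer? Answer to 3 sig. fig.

Heat input Q = F Δt = 48.3 × 1.15×10^6 s = 5.55×10^7 J/m².
Required areal heat capacity C = Q / ΔT = 4.34×10^6 J/(m²·K).
Depth D = C / (ρ c_p) = 4.34×10^6 / (1410 × 1690) = 1.82 m.

1.82 m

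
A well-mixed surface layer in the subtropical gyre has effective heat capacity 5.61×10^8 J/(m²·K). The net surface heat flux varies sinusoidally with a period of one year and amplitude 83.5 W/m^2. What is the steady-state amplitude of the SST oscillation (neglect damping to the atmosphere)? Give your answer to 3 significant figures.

Areal heat capacity C = 5.61×10^8 J/(m²·K) (given).
Angular frequency ω = 2π / T = 2π / 3.15×10^7 s = 1.99×10^-7 s⁻¹.
Cω = 5.61×10^8 × 1.99×10^-7 = 112 W/(m²·K).
Amplitude A = F₀ / (Cω) = 83.5 / 112 = 0.747 K.

0.747 K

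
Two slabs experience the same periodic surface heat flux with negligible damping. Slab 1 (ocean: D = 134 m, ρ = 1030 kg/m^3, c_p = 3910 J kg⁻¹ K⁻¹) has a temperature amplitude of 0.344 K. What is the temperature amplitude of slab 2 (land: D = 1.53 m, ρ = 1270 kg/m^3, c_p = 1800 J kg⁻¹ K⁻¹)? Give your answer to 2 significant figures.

53 K

C_ocean = 5.40×10^8 J/(m²·K); C_land = 3.50×10^6 J/(m²·K).
A ∝ 1/C ⇒ A_land = A_ocean × C_ocean/C_land = 0.344 × 154 = 53.1 K.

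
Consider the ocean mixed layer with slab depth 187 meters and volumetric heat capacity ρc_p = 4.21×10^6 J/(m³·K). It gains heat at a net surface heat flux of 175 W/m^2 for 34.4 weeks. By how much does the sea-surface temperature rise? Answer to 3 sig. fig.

4.62 K

Areal heat capacity C = ρc_p × D = 4.21×10^6 × 187 = 7.87×10^8 J m⁻² K⁻¹.
Net heat input Q = F Δt = 175 × (34.4 weeks × 6.048×10^5 s/week) = 3.64×10^9 J/m².
ΔT = Q / C = 3.64×10^9 / 7.87×10^8 = 4.62 K.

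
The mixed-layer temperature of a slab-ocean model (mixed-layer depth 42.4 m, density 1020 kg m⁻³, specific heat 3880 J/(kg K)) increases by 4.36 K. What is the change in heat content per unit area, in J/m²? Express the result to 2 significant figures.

7.3×10^8

Areal heat capacity C = ρ c_p D = 1020 × 3880 × 42.4 = 1.68×10^8 J m⁻² K⁻¹.
ΔQ = C ΔT = 1.68×10^8 × 4.36 = 7.32×10^8 J/m².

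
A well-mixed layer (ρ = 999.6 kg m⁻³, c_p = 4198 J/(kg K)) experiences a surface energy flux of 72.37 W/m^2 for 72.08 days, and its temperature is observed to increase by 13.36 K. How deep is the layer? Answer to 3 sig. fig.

8.04 m

Heat input Q = F Δt = 72.37 × 6.23×10^6 s = 4.51×10^8 J/m².
Required areal heat capacity C = Q / ΔT = 3.37×10^7 J/(m²·K).
Depth D = C / (ρ c_p) = 3.37×10^7 / (999.6 × 4198) = 8.04 m.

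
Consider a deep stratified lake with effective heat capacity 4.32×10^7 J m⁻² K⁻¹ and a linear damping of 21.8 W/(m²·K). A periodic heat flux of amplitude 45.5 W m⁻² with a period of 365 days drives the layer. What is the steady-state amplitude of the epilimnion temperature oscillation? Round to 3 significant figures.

Areal heat capacity C = 4.32×10^7 J m⁻² K⁻¹ (given).
Angular frequency ω = 2π / T = 2π / 3.15×10^7 s = 1.99×10^-7 s⁻¹.
√((Cω)² + λ²) = √((8.61)² + 21.8²) = 23.4 W/(m²·K).
Amplitude A = F₀ / √((Cω)²+λ²) = 45.5 / 23.4 = 1.94 K.

1.94 K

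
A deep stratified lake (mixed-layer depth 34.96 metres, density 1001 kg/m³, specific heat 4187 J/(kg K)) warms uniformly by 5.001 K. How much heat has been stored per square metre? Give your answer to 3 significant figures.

Areal heat capacity C = ρ c_p D = 1001 × 4187 × 34.96 = 1.47×10^8 J/(m²·K).
ΔQ = C ΔT = 1.47×10^8 × 5.001 = 7.33×10^8 J/m².

7.33×10^8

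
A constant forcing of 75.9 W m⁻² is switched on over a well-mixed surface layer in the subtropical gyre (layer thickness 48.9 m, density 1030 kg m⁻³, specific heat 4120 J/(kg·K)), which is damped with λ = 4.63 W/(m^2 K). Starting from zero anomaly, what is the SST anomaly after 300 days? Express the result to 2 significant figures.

7.2 K

Areal heat capacity C = ρ c_p D = 1030 × 4120 × 48.9 = 2.08×10^8 J m⁻² K⁻¹.
τ = C / λ = 2.08×10^8 / 4.63 = 4.48×10^7 s.
Equilibrium anomaly ΔT_eq = F / λ = 75.9 / 4.63 = 16.4 K.
t = 300 days = 2.59×10^7 s, so t/τ = 0.578.
ΔT(t) = ΔT_eq (1 − e^(−t/τ)) = 16.4 × (1 − e^−0.578) = 7.20 K.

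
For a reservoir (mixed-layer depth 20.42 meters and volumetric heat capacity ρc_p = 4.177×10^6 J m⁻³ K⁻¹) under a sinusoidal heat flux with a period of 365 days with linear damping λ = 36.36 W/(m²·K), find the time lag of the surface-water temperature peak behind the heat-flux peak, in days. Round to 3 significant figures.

Areal heat capacity C = ρc_p × D = 4.177×10^6 × 20.42 = 8.53×10^7 J/(m²·K).
ω = 2π / 3.15×10^7 s = 1.99×10^-7 s⁻¹.
Phase lag φ = arctan(Cω/λ) = arctan(17.0/36.36) = 0.437 rad.
Time lag = φ / ω = 0.437 / 1.99×10^-7 = 2.19×10^6 s = 25.4 days.

25.4 days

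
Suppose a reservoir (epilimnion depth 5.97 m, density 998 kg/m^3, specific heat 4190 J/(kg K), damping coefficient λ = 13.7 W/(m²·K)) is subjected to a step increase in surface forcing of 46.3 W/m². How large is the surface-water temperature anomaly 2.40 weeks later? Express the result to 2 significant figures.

1.9 K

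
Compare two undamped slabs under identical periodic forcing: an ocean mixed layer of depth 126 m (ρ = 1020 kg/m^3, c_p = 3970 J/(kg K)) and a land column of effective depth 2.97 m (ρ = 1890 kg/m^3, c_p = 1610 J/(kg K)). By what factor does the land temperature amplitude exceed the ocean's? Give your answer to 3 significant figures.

56.5

C_ocean = 1020 × 3970 × 126 = 5.10×10^8 J/(m²·K).
C_land = 1890 × 1610 × 2.97 = 9.04×10^6 J/(m²·K).
Undamped amplitude ∝ 1/C, so A_land/A_ocean = C_ocean/C_land = 56.5.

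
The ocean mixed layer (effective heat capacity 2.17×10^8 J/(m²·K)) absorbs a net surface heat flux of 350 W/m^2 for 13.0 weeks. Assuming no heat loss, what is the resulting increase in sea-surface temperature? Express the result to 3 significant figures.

12.7 K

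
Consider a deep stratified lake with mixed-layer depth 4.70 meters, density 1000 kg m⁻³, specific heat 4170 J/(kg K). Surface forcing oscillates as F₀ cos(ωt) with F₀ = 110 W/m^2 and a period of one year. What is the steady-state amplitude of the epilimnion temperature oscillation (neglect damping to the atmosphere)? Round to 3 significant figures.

28.2 K

Areal heat capacity C = ρ c_p D = 1000 × 4170 × 4.70 = 1.96×10^7 J m⁻² K⁻¹.
Angular frequency ω = 2π / T = 2π / 3.15×10^7 s = 1.99×10^-7 s⁻¹.
Cω = 1.96×10^7 × 1.99×10^-7 = 3.90 W/(m²·K).
Amplitude A = F₀ / (Cω) = 110 / 3.90 = 28.2 K.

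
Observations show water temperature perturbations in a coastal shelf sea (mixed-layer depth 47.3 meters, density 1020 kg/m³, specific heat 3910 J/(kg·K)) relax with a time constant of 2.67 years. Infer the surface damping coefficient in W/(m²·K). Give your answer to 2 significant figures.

Areal heat capacity C = ρ c_p D = 1020 × 3910 × 47.3 = 1.89×10^8 J/(m^2 K).
τ = 2.67 years = 8.43×10^7 s.
λ = C / τ = 1.89×10^8 / 8.43×10^7 = 2.24 W/(m²·K).

2.2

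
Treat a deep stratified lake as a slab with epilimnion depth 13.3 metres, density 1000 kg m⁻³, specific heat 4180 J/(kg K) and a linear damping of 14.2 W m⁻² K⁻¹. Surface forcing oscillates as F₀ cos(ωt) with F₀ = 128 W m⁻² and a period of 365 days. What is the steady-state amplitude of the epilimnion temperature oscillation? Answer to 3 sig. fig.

7.11 K

Areal heat capacity C = ρ c_p D = 1000 × 4180 × 13.3 = 5.56×10^7 J/(m^2 K).
Angular frequency ω = 2π / T = 2π / 3.15×10^7 s = 1.99×10^-7 s⁻¹.
√((Cω)² + λ²) = √((11.1)² + 14.2²) = 18.0 W/(m²·K).
Amplitude A = F₀ / √((Cω)²+λ²) = 128 / 18.0 = 7.11 K.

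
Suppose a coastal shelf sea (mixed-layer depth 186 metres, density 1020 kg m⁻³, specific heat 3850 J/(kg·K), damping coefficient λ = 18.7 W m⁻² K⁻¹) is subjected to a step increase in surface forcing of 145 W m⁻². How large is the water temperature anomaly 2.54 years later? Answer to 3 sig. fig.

Areal heat capacity C = ρ c_p D = 1020 × 3850 × 186 = 7.30×10^8 J/(m^2 K).
τ = C / λ = 7.30×10^8 / 18.7 = 3.91×10^7 s.
Equilibrium anomaly ΔT_eq = F / λ = 145 / 18.7 = 7.75 K.
t = 2.54 years = 8.02×10^7 s, so t/τ = 2.05.
ΔT(t) = ΔT_eq (1 − e^(−t/τ)) = 7.75 × (1 − e^−2.05) = 6.76 K.

6.76 K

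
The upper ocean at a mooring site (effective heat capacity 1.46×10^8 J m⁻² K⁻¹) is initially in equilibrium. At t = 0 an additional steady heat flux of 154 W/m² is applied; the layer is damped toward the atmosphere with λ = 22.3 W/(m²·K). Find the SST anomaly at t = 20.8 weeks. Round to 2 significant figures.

Areal heat capacity C = 1.46×10^8 J m⁻² K⁻¹ (given).
τ = C / λ = 1.46×10^8 / 22.3 = 6.55×10^6 s.
Equilibrium anomaly ΔT_eq = F / λ = 154 / 22.3 = 6.91 K.
t = 20.8 weeks = 1.26×10^7 s, so t/τ = 1.92.
ΔT(t) = ΔT_eq (1 − e^(−t/τ)) = 6.91 × (1 − e^−1.92) = 5.89 K.

5.9 K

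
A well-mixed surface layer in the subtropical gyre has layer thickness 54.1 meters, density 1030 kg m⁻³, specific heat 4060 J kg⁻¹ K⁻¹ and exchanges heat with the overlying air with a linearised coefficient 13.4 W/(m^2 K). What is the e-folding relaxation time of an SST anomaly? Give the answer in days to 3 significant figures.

Areal heat capacity C = ρ c_p D = 1030 × 4060 × 54.1 = 2.26×10^8 J m⁻² K⁻¹.
Relaxation time τ = C / λ = 2.26×10^8 / 13.4 = 1.69×10^7 s.
In days: 1.69×10^7 s / (86400 s/day) = 195 days.

195 days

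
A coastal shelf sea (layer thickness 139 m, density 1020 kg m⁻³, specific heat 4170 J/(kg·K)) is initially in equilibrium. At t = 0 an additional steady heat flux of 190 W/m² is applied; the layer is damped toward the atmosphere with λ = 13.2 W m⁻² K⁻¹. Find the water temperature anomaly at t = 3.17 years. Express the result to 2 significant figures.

Areal heat capacity C = ρ c_p D = 1020 × 4170 × 139 = 5.91×10^8 J m⁻² K⁻¹.
τ = C / λ = 5.91×10^8 / 13.2 = 4.48×10^7 s.
Equilibrium anomaly ΔT_eq = F / λ = 190 / 13.2 = 14.4 K.
t = 3.17 years = 1.00×10^8 s, so t/τ = 2.23.
ΔT(t) = ΔT_eq (1 − e^(−t/τ)) = 14.4 × (1 − e^−2.23) = 12.9 K.

13 K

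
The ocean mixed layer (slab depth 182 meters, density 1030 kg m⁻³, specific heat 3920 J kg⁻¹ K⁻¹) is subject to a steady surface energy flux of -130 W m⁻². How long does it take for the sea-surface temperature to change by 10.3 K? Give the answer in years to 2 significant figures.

Areal heat capacity C = ρ c_p D = 1030 × 3920 × 182 = 7.35×10^8 J/(m^2 K).
Time required: Δt = C ΔT / F = 7.35×10^8 × -10.3 / -130 = 5.82×10^7 s.
In years: 5.82×10^7 s / (3.156×10^7 s/year) = 1.84 years.

1.8 years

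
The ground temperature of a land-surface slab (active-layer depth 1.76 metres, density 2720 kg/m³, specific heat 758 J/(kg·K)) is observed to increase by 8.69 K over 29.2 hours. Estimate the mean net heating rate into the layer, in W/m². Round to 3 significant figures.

300

Areal heat capacity C = ρ c_p D = 2720 × 758 × 1.76 = 3.63×10^6 J/(m^2 K).
Required heat per unit area: Q = C ΔT = 3.63×10^6 × 8.69 = 3.15×10^7 J/m².
Flux F = Q / Δt = 3.15×10^7 / 1.05×10^5 s = 300 W/m².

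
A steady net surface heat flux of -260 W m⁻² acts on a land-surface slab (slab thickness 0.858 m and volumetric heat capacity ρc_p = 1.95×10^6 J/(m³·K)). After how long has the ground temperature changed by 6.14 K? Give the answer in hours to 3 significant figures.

11.0 hours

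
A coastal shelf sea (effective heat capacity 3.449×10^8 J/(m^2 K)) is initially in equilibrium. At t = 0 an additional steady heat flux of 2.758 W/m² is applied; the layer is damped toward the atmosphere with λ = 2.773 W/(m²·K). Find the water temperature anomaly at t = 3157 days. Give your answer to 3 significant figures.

Areal heat capacity C = 3.449×10^8 J/(m^2 K) (given).
τ = C / λ = 3.45×10^8 / 2.773 = 1.24×10^8 s.
Equilibrium anomaly ΔT_eq = F / λ = 2.758 / 2.773 = 0.995 K.
t = 3157 days = 2.73×10^8 s, so t/τ = 2.19.
ΔT(t) = ΔT_eq (1 − e^(−t/τ)) = 0.995 × (1 − e^−2.19) = 0.884 K.

0.884 K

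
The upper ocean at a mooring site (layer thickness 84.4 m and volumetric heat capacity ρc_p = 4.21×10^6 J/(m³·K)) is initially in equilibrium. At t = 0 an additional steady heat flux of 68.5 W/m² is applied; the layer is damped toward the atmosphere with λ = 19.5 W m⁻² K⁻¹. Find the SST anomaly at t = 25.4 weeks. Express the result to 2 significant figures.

2.0 K

Areal heat capacity C = ρc_p × D = 4.21×10^6 × 84.4 = 3.55×10^8 J/(m^2 K).
τ = C / λ = 3.55×10^8 / 19.5 = 1.82×10^7 s.
Equilibrium anomaly ΔT_eq = F / λ = 68.5 / 19.5 = 3.51 K.
t = 25.4 weeks = 1.54×10^7 s, so t/τ = 0.843.
ΔT(t) = ΔT_eq (1 − e^(−t/τ)) = 3.51 × (1 − e^−0.843) = 2.00 K.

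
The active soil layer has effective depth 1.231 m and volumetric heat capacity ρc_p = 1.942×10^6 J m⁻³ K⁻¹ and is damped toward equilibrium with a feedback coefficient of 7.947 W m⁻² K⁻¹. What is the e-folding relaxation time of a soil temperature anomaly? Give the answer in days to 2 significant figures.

3.5 days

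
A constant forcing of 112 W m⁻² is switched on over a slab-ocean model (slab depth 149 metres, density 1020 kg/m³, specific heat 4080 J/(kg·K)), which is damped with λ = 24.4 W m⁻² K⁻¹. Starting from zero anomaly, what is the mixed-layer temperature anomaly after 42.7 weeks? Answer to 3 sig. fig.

2.93 K

Areal heat capacity C = ρ c_p D = 1020 × 4080 × 149 = 6.20×10^8 J/(m^2 K).
τ = C / λ = 6.20×10^8 / 24.4 = 2.54×10^7 s.
Equilibrium anomaly ΔT_eq = F / λ = 112 / 24.4 = 4.59 K.
t = 42.7 weeks = 2.58×10^7 s, so t/τ = 1.02.
ΔT(t) = ΔT_eq (1 − e^(−t/τ)) = 4.59 × (1 − e^−1.02) = 2.93 K.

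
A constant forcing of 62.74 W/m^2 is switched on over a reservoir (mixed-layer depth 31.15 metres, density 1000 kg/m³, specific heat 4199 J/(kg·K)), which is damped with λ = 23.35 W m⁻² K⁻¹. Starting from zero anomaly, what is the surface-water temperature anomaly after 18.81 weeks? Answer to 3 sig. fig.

Areal heat capacity C = ρ c_p D = 1000 × 4199 × 31.15 = 1.31×10^8 J/(m²·K).
τ = C / λ = 1.31×10^8 / 23.35 = 5.60×10^6 s.
Equilibrium anomaly ΔT_eq = F / λ = 62.74 / 23.35 = 2.69 K.
t = 18.81 weeks = 1.14×10^7 s, so t/τ = 2.03.
ΔT(t) = ΔT_eq (1 − e^(−t/τ)) = 2.69 × (1 − e^−2.03) = 2.33 K.

2.33 K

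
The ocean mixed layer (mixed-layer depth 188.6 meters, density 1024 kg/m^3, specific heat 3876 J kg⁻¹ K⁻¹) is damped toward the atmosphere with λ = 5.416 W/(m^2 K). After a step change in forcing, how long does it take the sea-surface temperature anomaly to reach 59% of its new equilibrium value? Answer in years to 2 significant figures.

Areal heat capacity C = ρ c_p D = 1024 × 3876 × 188.6 = 7.49×10^8 J m⁻² K⁻¹.
τ = C / λ = 7.49×10^8 / 5.416 = 1.38×10^8 s.
Fraction reached: 1 − e^(−t/τ) = 0.59 ⇒ t = −τ ln(1 − 0.59) = τ × 0.892.
t = 1.23×10^8 s = 3.90 years.

3.9 years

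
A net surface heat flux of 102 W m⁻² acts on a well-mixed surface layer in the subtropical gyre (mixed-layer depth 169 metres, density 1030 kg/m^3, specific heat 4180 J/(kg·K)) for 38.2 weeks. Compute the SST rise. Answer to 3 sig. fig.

Areal heat capacity C = ρ c_p D = 1030 × 4180 × 169 = 7.28×10^8 J/(m^2 K).
Net heat input Q = F Δt = 102 × (38.2 weeks × 6.048×10^5 s/week) = 2.36×10^9 J/m².
ΔT = Q / C = 2.36×10^9 / 7.28×10^8 = 3.24 K.

3.24 K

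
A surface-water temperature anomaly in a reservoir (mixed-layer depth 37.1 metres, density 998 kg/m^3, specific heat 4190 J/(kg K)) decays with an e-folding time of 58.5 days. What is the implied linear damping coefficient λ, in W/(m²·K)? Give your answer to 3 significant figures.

30.7

Areal heat capacity C = ρ c_p D = 998 × 4190 × 37.1 = 1.55×10^8 J/(m^2 K).
τ = 58.5 days = 5.05×10^6 s.
λ = C / τ = 1.55×10^8 / 5.05×10^6 = 30.7 W/(m²·K).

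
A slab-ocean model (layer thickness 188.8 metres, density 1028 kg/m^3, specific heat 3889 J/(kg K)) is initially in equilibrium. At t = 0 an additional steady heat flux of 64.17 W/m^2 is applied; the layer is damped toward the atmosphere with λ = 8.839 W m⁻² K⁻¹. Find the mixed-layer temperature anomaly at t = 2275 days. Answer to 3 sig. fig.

6.53 K

Areal heat capacity C = ρ c_p D = 1028 × 3889 × 188.8 = 7.55×10^8 J/(m^2 K).
τ = C / λ = 7.55×10^8 / 8.839 = 8.54×10^7 s.
Equilibrium anomaly ΔT_eq = F / λ = 64.17 / 8.839 = 7.26 K.
t = 2275 days = 1.97×10^8 s, so t/τ = 2.30.
ΔT(t) = ΔT_eq (1 − e^(−t/τ)) = 7.26 × (1 − e^−2.30) = 6.53 K.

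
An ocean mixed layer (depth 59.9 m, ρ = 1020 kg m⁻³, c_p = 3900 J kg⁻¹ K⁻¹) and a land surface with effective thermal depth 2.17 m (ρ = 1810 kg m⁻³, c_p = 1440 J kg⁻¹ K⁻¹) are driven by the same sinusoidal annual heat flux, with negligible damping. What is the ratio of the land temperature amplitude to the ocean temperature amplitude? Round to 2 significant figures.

C_ocean = 1020 × 3900 × 59.9 = 2.38×10^8 J/(m²·K).
C_land = 1810 × 1440 × 2.17 = 5.66×10^6 J/(m²·K).
Undamped amplitude ∝ 1/C, so A_land/A_ocean = C_ocean/C_land = 42.1.

42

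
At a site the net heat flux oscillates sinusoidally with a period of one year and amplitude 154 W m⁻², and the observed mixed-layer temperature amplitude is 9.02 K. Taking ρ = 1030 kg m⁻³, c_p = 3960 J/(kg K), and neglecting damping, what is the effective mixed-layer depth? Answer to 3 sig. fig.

21.0 m

ω = 2π / 3.15×10^7 s = 1.99×10^-7 s⁻¹.
Required C = F₀ / (A ω) = 154 / (9.02 × 1.99×10^-7) = 8.57×10^7 J/(m²·K).
D = C / (ρ c_p) = 8.57×10^7 / (1030 × 3960) = 21.0 m.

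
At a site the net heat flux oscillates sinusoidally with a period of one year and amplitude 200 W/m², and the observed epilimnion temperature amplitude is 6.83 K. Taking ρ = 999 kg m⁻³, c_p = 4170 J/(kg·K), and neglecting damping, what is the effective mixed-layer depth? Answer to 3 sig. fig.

35.3 m

ω = 2π / 3.15×10^7 s = 1.99×10^-7 s⁻¹.
Required C = F₀ / (A ω) = 200 / (6.83 × 1.99×10^-7) = 1.47×10^8 J/(m²·K).
D = C / (ρ c_p) = 1.47×10^8 / (999 × 4170) = 35.3 m.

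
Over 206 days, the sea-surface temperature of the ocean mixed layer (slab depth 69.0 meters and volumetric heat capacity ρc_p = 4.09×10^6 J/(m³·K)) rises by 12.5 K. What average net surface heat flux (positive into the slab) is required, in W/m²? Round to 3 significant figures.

Areal heat capacity C = ρc_p × D = 4.09×10^6 × 69.0 = 2.82×10^8 J/(m^2 K).
Required heat per unit area: Q = C ΔT = 2.82×10^8 × 12.5 = 3.53×10^9 J/m².
Flux F = Q / Δt = 3.53×10^9 / 1.78×10^7 s = 198 W/m².

198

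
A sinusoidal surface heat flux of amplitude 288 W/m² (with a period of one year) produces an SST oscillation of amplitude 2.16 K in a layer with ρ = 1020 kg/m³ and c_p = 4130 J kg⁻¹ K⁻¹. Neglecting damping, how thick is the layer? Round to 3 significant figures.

ω = 2π / 3.15×10^7 s = 1.99×10^-7 s⁻¹.
Required C = F₀ / (A ω) = 288 / (2.16 × 1.99×10^-7) = 6.69×10^8 J/(m²·K).
D = C / (ρ c_p) = 6.69×10^8 / (1020 × 4130) = 159 m.

159 m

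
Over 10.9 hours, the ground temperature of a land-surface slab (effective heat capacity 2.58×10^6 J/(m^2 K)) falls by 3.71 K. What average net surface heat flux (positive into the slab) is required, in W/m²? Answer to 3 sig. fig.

-244

Areal heat capacity C = 2.58×10^6 J/(m^2 K) (given).
Required heat per unit area: Q = C ΔT = 2.58×10^6 × -3.71 = -9.57×10^6 J/m².
Flux F = Q / Δt = -9.57×10^6 / 39200 s = -244 W/m².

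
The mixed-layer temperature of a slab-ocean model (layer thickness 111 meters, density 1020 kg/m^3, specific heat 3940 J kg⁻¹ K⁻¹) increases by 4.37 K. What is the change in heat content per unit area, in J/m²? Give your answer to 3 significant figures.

Areal heat capacity C = ρ c_p D = 1020 × 3940 × 111 = 4.46×10^8 J/(m²·K).
ΔQ = C ΔT = 4.46×10^8 × 4.37 = 1.95×10^9 J/m².

1.95×10^9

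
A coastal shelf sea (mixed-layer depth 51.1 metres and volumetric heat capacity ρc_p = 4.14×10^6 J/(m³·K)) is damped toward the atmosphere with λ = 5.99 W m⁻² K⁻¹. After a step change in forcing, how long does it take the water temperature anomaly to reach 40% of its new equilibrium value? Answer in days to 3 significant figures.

209 days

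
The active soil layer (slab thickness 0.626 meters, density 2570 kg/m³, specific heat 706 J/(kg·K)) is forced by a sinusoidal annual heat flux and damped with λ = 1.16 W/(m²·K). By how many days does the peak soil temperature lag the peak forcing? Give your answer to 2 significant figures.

11 days

Areal heat capacity C = ρ c_p D = 2570 × 706 × 0.626 = 1.14×10^6 J m⁻² K⁻¹.
ω = 2π / 3.15×10^7 s = 1.99×10^-7 s⁻¹.
Phase lag φ = arctan(Cω/λ) = arctan(0.226/1.16) = 0.193 rad.
Time lag = φ / ω = 0.193 / 1.99×10^-7 = 9.67×10^5 s = 11.2 days.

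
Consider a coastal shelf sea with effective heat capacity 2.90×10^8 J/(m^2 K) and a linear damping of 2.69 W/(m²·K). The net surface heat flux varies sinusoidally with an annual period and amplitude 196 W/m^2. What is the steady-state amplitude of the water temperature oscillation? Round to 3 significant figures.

Areal heat capacity C = 2.90×10^8 J/(m^2 K) (given).
Angular frequency ω = 2π / T = 2π / 3.15×10^7 s = 1.99×10^-7 s⁻¹.
√((Cω)² + λ²) = √((57.8)² + 2.69²) = 57.8 W/(m²·K).
Amplitude A = F₀ / √((Cω)²+λ²) = 196 / 57.8 = 3.39 K.

3.39 K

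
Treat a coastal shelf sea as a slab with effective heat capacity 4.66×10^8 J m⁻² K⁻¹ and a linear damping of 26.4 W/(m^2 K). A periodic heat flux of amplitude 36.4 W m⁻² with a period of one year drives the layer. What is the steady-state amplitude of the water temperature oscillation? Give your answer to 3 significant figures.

0.377 K

Areal heat capacity C = 4.66×10^8 J m⁻² K⁻¹ (given).
Angular frequency ω = 2π / T = 2π / 3.15×10^7 s = 1.99×10^-7 s⁻¹.
√((Cω)² + λ²) = √((92.8)² + 26.4²) = 96.5 W/(m²·K).
Amplitude A = F₀ / √((Cω)²+λ²) = 36.4 / 96.5 = 0.377 K.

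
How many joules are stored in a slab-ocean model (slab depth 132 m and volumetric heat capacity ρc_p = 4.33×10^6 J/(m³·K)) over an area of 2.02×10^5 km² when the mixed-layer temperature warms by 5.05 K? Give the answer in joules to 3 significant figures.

5.83×10^20 J

Areal heat capacity C = ρc_p × D = 4.33×10^6 × 132 = 5.72×10^8 J m⁻² K⁻¹.
Heat per unit area: q = C ΔT = 5.72×10^8 × 5.05 = 2.89×10^9 J/m².
Total heat: Q = q × A = 2.89×10^9 × (2.02×10^5 × 10⁶ m²) = 5.83×10^20 J.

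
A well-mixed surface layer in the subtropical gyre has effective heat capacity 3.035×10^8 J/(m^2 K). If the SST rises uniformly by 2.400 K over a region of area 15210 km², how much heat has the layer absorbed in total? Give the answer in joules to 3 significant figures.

1.11×10^19 J

Areal heat capacity C = 3.035×10^8 J/(m^2 K) (given).
Heat per unit area: q = C ΔT = 3.04×10^8 × 2.400 = 7.28×10^8 J/m².
Total heat: Q = q × A = 7.28×10^8 × (15210 × 10⁶ m²) = 1.11×10^19 J.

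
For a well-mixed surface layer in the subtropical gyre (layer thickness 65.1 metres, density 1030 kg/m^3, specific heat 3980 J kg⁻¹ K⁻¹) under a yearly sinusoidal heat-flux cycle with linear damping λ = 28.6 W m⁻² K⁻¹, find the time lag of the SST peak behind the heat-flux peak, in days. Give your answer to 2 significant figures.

Areal heat capacity C = ρ c_p D = 1030 × 3980 × 65.1 = 2.67×10^8 J m⁻² K⁻¹.
ω = 2π / 3.15×10^7 s = 1.99×10^-7 s⁻¹.
Phase lag φ = arctan(Cω/λ) = arctan(53.2/28.6) = 1.08 rad.
Time lag = φ / ω = 1.08 / 1.99×10^-7 = 5.41×10^6 s = 62.6 days.

63 days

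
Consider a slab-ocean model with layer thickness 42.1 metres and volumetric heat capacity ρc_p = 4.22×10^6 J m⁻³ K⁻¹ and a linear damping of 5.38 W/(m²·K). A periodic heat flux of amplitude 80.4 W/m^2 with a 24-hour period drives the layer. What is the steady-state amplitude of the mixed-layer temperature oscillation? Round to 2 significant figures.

Areal heat capacity C = ρc_p × D = 4.22×10^6 × 42.1 = 1.78×10^8 J m⁻² K⁻¹.
Angular frequency ω = 2π / T = 2π / 86400 s = 7.27×10^-5 s⁻¹.
√((Cω)² + λ²) = √((12900)² + 5.38²) = 12900 W/(m²·K).
Amplitude A = F₀ / √((Cω)²+λ²) = 80.4 / 12900 = 0.00622 K.

0.0062 K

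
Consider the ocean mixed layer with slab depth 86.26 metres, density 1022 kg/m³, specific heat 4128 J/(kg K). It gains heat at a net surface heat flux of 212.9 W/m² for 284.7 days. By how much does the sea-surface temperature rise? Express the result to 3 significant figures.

14.4 K

Areal heat capacity C = ρ c_p D = 1022 × 4128 × 86.26 = 3.64×10^8 J m⁻² K⁻¹.
Net heat input Q = F Δt = 212.9 × (284.7 days × 86400 s/day) = 5.24×10^9 J/m².
ΔT = Q / C = 5.24×10^9 / 3.64×10^8 = 14.4 K.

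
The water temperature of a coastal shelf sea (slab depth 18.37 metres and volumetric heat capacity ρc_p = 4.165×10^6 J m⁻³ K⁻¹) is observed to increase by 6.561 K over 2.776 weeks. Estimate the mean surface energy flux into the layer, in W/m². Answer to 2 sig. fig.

300

Areal heat capacity C = ρc_p × D = 4.165×10^6 × 18.37 = 7.65×10^7 J m⁻² K⁻¹.
Required heat per unit area: Q = C ΔT = 7.65×10^7 × 6.561 = 5.02×10^8 J/m².
Flux F = Q / Δt = 5.02×10^8 / 1.68×10^6 s = 299 W/m².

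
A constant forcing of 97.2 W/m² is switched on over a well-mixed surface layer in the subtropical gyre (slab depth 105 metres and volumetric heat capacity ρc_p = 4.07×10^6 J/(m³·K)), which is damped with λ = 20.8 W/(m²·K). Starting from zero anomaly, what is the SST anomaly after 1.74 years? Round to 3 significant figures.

4.35 K

Areal heat capacity C = ρc_p × D = 4.07×10^6 × 105 = 4.27×10^8 J m⁻² K⁻¹.
τ = C / λ = 4.27×10^8 / 20.8 = 2.05×10^7 s.
Equilibrium anomaly ΔT_eq = F / λ = 97.2 / 20.8 = 4.67 K.
t = 1.74 years = 5.49×10^7 s, so t/τ = 2.67.
ΔT(t) = ΔT_eq (1 − e^(−t/τ)) = 4.67 × (1 − e^−2.67) = 4.35 K.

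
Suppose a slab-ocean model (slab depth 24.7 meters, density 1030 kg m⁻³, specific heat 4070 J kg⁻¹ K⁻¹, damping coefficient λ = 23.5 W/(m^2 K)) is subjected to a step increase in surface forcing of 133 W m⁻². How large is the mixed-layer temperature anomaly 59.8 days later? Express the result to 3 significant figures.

3.91 K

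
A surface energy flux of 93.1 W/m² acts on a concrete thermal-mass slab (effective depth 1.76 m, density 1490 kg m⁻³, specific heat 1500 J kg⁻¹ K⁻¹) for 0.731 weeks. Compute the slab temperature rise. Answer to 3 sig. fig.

10.5 K

Areal heat capacity C = ρ c_p D = 1490 × 1500 × 1.76 = 3.93×10^6 J/(m^2 K).
Net heat input Q = F Δt = 93.1 × (0.731 weeks × 6.048×10^5 s/week) = 4.12×10^7 J/m².
ΔT = Q / C = 4.12×10^7 / 3.93×10^6 = 10.5 K.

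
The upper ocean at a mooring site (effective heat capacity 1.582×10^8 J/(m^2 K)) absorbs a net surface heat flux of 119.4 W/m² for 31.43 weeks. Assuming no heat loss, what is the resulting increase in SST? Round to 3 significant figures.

14.3 K

Areal heat capacity C = 1.582×10^8 J/(m^2 K) (given).
Net heat input Q = F Δt = 119.4 × (31.43 weeks × 6.048×10^5 s/week) = 2.27×10^9 J/m².
ΔT = Q / C = 2.27×10^9 / 1.58×10^8 = 14.3 K.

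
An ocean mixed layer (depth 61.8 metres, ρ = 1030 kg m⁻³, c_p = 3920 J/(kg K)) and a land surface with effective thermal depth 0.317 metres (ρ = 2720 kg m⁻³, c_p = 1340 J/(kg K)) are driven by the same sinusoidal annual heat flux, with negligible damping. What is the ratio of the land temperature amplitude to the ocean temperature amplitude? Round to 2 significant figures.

220

C_ocean = 1030 × 3920 × 61.8 = 2.50×10^8 J/(m²·K).
C_land = 2720 × 1340 × 0.317 = 1.16×10^6 J/(m²·K).
Undamped amplitude ∝ 1/C, so A_land/A_ocean = C_ocean/C_land = 216.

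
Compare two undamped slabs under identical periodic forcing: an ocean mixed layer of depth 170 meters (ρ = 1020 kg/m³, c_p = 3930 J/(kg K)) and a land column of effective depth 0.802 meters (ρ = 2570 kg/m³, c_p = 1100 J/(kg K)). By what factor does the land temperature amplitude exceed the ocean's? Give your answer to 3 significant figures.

C_ocean = 1020 × 3930 × 170 = 6.81×10^8 J/(m²·K).
C_land = 2570 × 1100 × 0.802 = 2.27×10^6 J/(m²·K).
Undamped amplitude ∝ 1/C, so A_land/A_ocean = C_ocean/C_land = 301.

301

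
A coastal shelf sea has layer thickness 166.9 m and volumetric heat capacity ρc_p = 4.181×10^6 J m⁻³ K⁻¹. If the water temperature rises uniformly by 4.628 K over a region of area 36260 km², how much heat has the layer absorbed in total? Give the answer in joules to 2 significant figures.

Areal heat capacity C = ρc_p × D = 4.181×10^6 × 166.9 = 6.98×10^8 J/(m²·K).
Heat per unit area: q = C ΔT = 6.98×10^8 × 4.628 = 3.23×10^9 J/m².
Total heat: Q = q × A = 3.23×10^9 × (36260 × 10⁶ m²) = 1.17×10^20 J.

1.2×10^20 J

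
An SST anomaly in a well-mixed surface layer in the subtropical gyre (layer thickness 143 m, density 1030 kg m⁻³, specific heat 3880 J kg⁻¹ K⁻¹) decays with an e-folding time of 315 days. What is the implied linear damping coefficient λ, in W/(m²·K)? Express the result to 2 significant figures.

Areal heat capacity C = ρ c_p D = 1030 × 3880 × 143 = 5.71×10^8 J/(m²·K).
τ = 315 days = 2.72×10^7 s.
λ = C / τ = 5.71×10^8 / 2.72×10^7 = 21.0 W/(m²·K).

21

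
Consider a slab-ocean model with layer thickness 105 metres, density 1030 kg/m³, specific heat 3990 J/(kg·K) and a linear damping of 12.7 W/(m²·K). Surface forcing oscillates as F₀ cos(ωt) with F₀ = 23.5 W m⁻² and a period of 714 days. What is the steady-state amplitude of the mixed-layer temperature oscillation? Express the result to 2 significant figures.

0.51 K

Areal heat capacity C = ρ c_p D = 1030 × 3990 × 105 = 4.32×10^8 J/(m^2 K).
Angular frequency ω = 2π / T = 2π / 6.17×10^7 s = 1.02×10^-7 s⁻¹.
√((Cω)² + λ²) = √((44.0)² + 12.7²) = 45.7 W/(m²·K).
Amplitude A = F₀ / √((Cω)²+λ²) = 23.5 / 45.7 = 0.514 K.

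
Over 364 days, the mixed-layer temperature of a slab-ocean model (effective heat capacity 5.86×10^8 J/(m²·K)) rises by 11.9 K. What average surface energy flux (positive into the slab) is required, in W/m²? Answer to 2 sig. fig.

220

Areal heat capacity C = 5.86×10^8 J/(m²·K) (given).
Required heat per unit area: Q = C ΔT = 5.86×10^8 × 11.9 = 6.97×10^9 J/m².
Flux F = Q / Δt = 6.97×10^9 / 3.14×10^7 s = 222 W/m².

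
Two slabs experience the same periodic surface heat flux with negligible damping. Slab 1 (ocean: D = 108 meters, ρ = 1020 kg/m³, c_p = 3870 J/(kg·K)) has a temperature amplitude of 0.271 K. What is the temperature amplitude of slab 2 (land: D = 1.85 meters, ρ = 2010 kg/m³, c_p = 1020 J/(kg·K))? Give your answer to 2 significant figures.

30 K

C_ocean = 4.26×10^8 J/(m²·K); C_land = 3.79×10^6 J/(m²·K).
A ∝ 1/C ⇒ A_land = A_ocean × C_ocean/C_land = 0.271 × 112 = 30.5 K.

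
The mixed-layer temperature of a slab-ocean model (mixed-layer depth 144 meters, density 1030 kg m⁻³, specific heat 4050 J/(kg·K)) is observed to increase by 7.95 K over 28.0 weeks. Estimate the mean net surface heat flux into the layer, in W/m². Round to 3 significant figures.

Areal heat capacity C = ρ c_p D = 1030 × 4050 × 144 = 6.01×10^8 J/(m^2 K).
Required heat per unit area: Q = C ΔT = 6.01×10^8 × 7.95 = 4.78×10^9 J/m².
Flux F = Q / Δt = 4.78×10^9 / 1.69×10^7 s = 282 W/m².

282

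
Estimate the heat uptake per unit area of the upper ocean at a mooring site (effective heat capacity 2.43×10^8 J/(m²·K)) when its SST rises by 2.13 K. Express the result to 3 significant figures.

Areal heat capacity C = 2.43×10^8 J/(m²·K) (given).
ΔQ = C ΔT = 2.43×10^8 × 2.13 = 5.18×10^8 J/m².

5.18×10^8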